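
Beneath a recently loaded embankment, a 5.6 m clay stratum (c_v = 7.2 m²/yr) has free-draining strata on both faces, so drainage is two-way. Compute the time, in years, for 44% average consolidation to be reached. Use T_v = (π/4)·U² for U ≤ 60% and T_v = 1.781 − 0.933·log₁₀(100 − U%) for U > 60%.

t ≈ 0.166 years

Drainage path length: H_d = H/2 = 2.8 m (double drainage).
U ≤ 60%: T_v = (π/4)·U² = (π/4)×0.44² = 0.15205.
t = T_v·H_d²/c_v = 0.15205×2.8²/7.2 = 0.1656 years.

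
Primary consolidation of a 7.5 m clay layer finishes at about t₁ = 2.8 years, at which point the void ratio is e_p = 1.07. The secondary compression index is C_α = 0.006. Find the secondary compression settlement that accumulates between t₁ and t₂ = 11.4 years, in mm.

S_s ≈ 13.3 mm

Secondary compression: S_s = C_α·H/(1+e_p)·log₁₀(t₂/t₁)
S_s = 0.006×7.5/(1+1.07)×log₁₀(11.4/2.8)
    = 0.02174 × 0.6097 = 0.01326 m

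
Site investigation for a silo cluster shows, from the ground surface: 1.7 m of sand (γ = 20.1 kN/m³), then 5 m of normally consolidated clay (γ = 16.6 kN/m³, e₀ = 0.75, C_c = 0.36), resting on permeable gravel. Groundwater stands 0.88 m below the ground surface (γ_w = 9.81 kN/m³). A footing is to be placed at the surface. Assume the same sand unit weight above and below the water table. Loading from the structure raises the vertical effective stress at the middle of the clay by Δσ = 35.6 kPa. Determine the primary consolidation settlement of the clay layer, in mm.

S_c ≈ 269 mm

Mid-depth of clay below the ground surface: z = 1.7 + 5/2 = 4.2 m.
Total vertical stress at mid-clay: σ_v = 20.1×1.7 + 16.6×2.5 = 75.67 kPa.
Pore pressure: u = 9.81×(4.2 − 0.88) = 32.569 kPa.
Initial effective stress: σ'_0 = σ_v − u = 75.67 − 32.569 = 43.101 kPa.
Final effective stress: σ'_f = σ'_0 + Δσ = 43.101 + 35.6 = 78.701 kPa.
Normally consolidated clay, so the full stress increment lies on the virgin compression line:
S_c = C_c·H/(1+e₀)·log₁₀(σ'_f/σ'_0) = 0.36×5/(1+0.75)×log₁₀(78.701/43.101)
    = 1.0286 × 0.26149 = 0.269 m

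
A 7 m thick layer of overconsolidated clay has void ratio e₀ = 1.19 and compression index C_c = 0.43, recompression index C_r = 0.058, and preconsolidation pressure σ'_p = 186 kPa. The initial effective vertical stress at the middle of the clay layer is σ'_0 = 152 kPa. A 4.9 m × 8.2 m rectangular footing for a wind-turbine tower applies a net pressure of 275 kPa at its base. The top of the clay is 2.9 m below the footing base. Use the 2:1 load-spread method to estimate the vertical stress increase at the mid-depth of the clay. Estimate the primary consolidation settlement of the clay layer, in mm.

Mid-depth of clay below the footing base: z = 2.9 + 7/2 = 6.4 m.
Stress increase at mid-clay by the 2:1 spreading method:
Δσ = qBL/((B+z)(L+z)) = 275×4.9×8.2/((4.9+6.4)(8.2+6.4)) = 66.975 kPa
Final effective stress: σ'_f = 152 + 66.975 = 218.97 kPa.
σ'_f = 218.97 > σ'_p = 186 kPa, so the stress path crosses the preconsolidation pressure — recompression up to σ'_p, then virgin compression beyond:
S_c = H/(1+e₀)·[C_r·log₁₀(σ'_p/σ'_0) + C_c·log₁₀(σ'_f/σ'_p)]
    = 7/2.19 × [0.058×log₁₀(186/152) + 0.43×log₁₀(218.97/186)]
    = 3.1963 × [0.0050848 + 0.030475] = 0.1137 m

S_c ≈ 114 mm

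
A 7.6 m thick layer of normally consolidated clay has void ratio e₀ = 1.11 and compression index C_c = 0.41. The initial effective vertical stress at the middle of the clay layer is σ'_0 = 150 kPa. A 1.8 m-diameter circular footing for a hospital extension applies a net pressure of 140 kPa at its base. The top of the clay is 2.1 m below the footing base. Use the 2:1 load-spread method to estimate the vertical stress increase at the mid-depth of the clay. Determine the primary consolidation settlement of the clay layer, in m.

S_c ≈ 0.0319 m

Mid-depth of clay below the footing base: z = 2.1 + 7.6/2 = 5.9 m.
Stress increase at mid-clay by the 2:1 spreading method:
Δσ ≈ qD²/(D+z)² = 140×1.8²/(1.8+5.9)² = 7.6505 kPa
Final effective stress: σ'_f = σ'_0 + Δσ = 150 + 7.6505 = 157.65 kPa.
Normally consolidated clay, so the full stress increment lies on the virgin compression line:
S_c = C_c·H/(1+e₀)·log₁₀(σ'_f/σ'_0) = 0.41×7.6/(1+1.11)×log₁₀(157.65/150)
    = 1.4768 × 0.021603 = 0.0319 m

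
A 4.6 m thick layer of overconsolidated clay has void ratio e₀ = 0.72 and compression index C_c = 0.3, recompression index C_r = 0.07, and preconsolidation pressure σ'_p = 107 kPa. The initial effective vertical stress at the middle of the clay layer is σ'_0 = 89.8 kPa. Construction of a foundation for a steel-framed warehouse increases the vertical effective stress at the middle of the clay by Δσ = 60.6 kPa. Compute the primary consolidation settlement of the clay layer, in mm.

Final effective stress: σ'_f = 89.8 + 60.6 = 150.4 kPa.
σ'_f = 150.4 > σ'_p = 107 kPa, so the stress path crosses the preconsolidation pressure — recompression up to σ'_p, then virgin compression beyond:
S_c = H/(1+e₀)·[C_r·log₁₀(σ'_p/σ'_0) + C_c·log₁₀(σ'_f/σ'_p)]
    = 4.6/1.72 × [0.07×log₁₀(107/89.8) + 0.3×log₁₀(150.4/107)]
    = 2.6744 × [0.0053275 + 0.044359] = 0.1329 m

S_c ≈ 133 mm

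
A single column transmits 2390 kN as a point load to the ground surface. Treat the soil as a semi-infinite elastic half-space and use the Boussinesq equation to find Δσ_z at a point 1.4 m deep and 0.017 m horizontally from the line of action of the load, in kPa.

Boussinesq vertical stress below a point load on an elastic half-space:
Δσ_z = 3P/(2πz²) · [1 + (r/z)²]^(−5/2)
r/z = 0.017/1.4 = 0.012143; [1+(r/z)²]^(−5/2) = 0.99963.
Δσ_z = 3×2390/(2π×1.4²) × 0.99963 = 582.21 × 0.99963 = 582 kPa

Δσ_z ≈ 582 kPa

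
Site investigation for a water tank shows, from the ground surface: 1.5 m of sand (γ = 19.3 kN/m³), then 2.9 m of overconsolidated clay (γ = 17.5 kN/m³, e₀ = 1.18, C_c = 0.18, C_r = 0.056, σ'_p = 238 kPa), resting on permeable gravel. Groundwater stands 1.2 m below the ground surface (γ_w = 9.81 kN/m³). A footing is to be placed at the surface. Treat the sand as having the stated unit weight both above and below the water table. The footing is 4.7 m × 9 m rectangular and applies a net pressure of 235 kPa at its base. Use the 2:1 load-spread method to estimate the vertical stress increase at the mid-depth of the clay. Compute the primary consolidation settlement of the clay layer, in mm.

S_c ≈ 44.3 mm

Mid-depth of clay below the ground surface: z = 1.5 + 2.9/2 = 2.95 m.
Total vertical stress at mid-clay: σ_v = 19.3×1.5 + 17.5×1.45 = 54.325 kPa.
Pore pressure: u = 9.81×(2.95 − 1.2) = 17.168 kPa.
Initial effective stress: σ'_0 = σ_v − u = 54.325 − 17.168 = 37.157 kPa.
Stress increase at mid-clay by the 2:1 spreading method:
Δσ = qBL/((B+z)(L+z)) = 235×4.7×9/((4.7+2.95)(9+2.95)) = 108.74 kPa
Final effective stress: σ'_f = 37.157 + 108.74 = 145.9 kPa.
σ'_f = 145.9 ≤ σ'_p = 238 kPa, so the clay remains overconsolidated and only the recompression index applies:
S_c = C_r·H/(1+e₀)·log₁₀(σ'_f/σ'_0) = 0.056×2.9/2.18×log₁₀(145.9/37.157)
    = 0.074497 × 0.59401 = 0.04425 m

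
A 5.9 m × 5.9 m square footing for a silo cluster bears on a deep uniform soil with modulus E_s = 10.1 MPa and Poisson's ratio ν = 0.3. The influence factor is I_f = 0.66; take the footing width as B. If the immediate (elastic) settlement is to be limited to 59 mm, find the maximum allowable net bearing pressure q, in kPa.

q ≈ 168 kPa

E_s = 10.1 MPa = 10100 kPa.
S_e = q·B·(1−ν²)/E_s · I_f  ⇒  q = S_e·E_s / (B·(1−ν²)·I_f).
q = 0.059 × 10100 / (5.9 × 0.91 × 0.66) = 168.2 kPa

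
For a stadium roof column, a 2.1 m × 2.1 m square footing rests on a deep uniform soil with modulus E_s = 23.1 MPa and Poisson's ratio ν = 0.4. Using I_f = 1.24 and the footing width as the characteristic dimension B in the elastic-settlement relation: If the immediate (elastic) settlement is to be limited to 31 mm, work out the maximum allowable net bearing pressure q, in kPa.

E_s = 23.1 MPa = 23100 kPa.
S_e = q·B·(1−ν²)/E_s · I_f  ⇒  q = S_e·E_s / (B·(1−ν²)·I_f).
q = 0.031 × 23100 / (2.1 × 0.84 × 1.24) = 327.4 kPa

q ≈ 327 kPa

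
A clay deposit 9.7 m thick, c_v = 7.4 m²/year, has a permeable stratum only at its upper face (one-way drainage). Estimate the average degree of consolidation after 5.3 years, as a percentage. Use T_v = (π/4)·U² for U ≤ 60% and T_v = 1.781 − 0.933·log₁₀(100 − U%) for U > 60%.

U ≈ 71 %

Drainage path length: H_d = H = 9.7 m (single drainage).
T_v = c_v·t/H_d² = 7.4×5.3/9.7² = 0.41683.
T_v = 0.41683 corresponds to the U > 60% branch:
U = 1 − 10^((1.781 − T_v)/0.933)/100 = 0.7102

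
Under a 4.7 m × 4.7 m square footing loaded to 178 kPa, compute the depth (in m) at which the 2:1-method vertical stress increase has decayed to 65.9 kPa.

z ≈ 3.02 m

2:1 spreading — at depth z the loaded area has grown by z in each plan dimension:
qB²/(B+z)² = Δσ_z ⇒ z = B(√(q/Δσ_z) − 1) = 4.7×(√(178/65.9) − 1) = 3.024 m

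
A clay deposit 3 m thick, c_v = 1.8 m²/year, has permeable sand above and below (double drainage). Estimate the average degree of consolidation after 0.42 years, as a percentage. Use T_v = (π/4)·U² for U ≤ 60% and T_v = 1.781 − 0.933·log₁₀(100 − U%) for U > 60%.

U ≈ 64.6 %

Drainage path length: H_d = H/2 = 1.5 m (double drainage).
T_v = c_v·t/H_d² = 1.8×0.42/1.5² = 0.336.
T_v = 0.336 corresponds to the U > 60% branch:
U = 1 − 10^((1.781 − T_v)/0.933)/100 = 0.6462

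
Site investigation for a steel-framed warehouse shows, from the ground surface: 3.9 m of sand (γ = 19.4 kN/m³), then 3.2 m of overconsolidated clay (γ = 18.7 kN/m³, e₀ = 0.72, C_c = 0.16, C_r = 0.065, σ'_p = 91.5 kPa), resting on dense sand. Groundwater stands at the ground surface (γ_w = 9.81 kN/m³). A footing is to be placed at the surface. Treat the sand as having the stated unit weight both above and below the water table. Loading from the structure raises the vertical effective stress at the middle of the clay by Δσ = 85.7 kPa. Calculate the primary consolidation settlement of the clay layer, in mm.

S_c ≈ 82.5 mm

Mid-depth of clay below the ground surface: z = 3.9 + 3.2/2 = 5.5 m.
Total vertical stress at mid-clay: σ_v = 19.4×3.9 + 18.7×1.6 = 105.58 kPa.
Pore pressure: u = 9.81×(5.5 − 0) = 53.955 kPa.
Initial effective stress: σ'_0 = σ_v − u = 105.58 − 53.955 = 51.625 kPa.
Final effective stress: σ'_f = 51.625 + 85.7 = 137.32 kPa.
σ'_f = 137.32 > σ'_p = 91.5 kPa, so the stress path crosses the preconsolidation pressure — recompression up to σ'_p, then virgin compression beyond:
S_c = H/(1+e₀)·[C_r·log₁₀(σ'_p/σ'_0) + C_c·log₁₀(σ'_f/σ'_p)]
    = 3.2/1.72 × [0.065×log₁₀(91.5/51.625) + 0.16×log₁₀(137.32/91.5)]
    = 1.8605 × [0.016156 + 0.02821] = 0.08254 m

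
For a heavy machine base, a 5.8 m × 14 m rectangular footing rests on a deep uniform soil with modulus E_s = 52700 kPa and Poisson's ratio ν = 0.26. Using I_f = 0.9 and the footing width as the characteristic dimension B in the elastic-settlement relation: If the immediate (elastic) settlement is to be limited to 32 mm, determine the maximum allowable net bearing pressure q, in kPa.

q ≈ 346 kPa

S_e = q·B·(1−ν²)/E_s · I_f  ⇒  q = S_e·E_s / (B·(1−ν²)·I_f).
q = 0.032 × 52700 / (5.8 × 0.9324 × 0.9) = 346.5 kPa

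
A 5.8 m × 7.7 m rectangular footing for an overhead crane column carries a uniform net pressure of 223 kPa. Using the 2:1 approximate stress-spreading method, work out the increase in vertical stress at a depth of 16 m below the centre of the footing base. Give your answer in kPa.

Δσ_z ≈ 19.3 kPa

By the 2:1 method the load spreads at 1 horizontal : 2 vertical, so at depth z the loaded area has grown by z in each plan dimension:
Δσ = qBL/((B+z)(L+z)) = 223×5.8×7.7/((5.8+16)(7.7+16)) = 19.276 kPa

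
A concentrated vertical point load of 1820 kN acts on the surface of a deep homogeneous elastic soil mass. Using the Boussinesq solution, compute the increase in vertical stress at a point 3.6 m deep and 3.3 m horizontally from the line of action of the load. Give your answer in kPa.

Δσ_z ≈ 14.6 kPa

Boussinesq vertical stress below a point load on an elastic half-space:
Δσ_z = 3P/(2πz²) · [1 + (r/z)²]^(−5/2)
r/z = 3.3/3.6 = 0.91667; [1+(r/z)²]^(−5/2) = 0.21767.
Δσ_z = 3×1820/(2π×3.6²) × 0.21767 = 67.051 × 0.21767 = 14.59 kPa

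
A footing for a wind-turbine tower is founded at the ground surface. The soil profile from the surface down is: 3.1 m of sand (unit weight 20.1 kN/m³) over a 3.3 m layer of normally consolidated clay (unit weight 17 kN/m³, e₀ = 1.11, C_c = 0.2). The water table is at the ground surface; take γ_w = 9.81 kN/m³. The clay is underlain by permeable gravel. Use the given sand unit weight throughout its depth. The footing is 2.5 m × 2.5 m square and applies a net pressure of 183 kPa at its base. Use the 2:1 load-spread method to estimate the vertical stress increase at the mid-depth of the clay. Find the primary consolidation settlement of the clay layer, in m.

S_c ≈ 0.0548 m

Mid-depth of clay below the ground surface: z = 3.1 + 3.3/2 = 4.75 m.
Total vertical stress at mid-clay: σ_v = 20.1×3.1 + 17×1.65 = 90.36 kPa.
Pore pressure: u = 9.81×(4.75 − 0) = 46.598 kPa.
Initial effective stress: σ'_0 = σ_v − u = 90.36 − 46.598 = 43.762 kPa.
Stress increase at mid-clay by the 2:1 spreading method:
Δσ = qBL/((B+z)(L+z)) = 183×2.5×2.5/((2.5+4.75)(2.5+4.75)) = 21.76 kPa
Final effective stress: σ'_f = σ'_0 + Δσ = 43.762 + 21.76 = 65.522 kPa.
Normally consolidated clay, so the full stress increment lies on the virgin compression line:
S_c = C_c·H/(1+e₀)·log₁₀(σ'_f/σ'_0) = 0.2×3.3/(1+1.11)×log₁₀(65.522/43.762)
    = 0.3128 × 0.17529 = 0.05483 m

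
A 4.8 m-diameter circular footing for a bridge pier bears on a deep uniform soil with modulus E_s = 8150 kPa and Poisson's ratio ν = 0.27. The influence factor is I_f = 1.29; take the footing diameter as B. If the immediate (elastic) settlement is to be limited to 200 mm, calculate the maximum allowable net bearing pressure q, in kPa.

S_e = q·B·(1−ν²)/E_s · I_f  ⇒  q = S_e·E_s / (B·(1−ν²)·I_f).
q = 0.2 × 8150 / (4.8 × 0.9271 × 1.29) = 283.9 kPa

q ≈ 284 kPa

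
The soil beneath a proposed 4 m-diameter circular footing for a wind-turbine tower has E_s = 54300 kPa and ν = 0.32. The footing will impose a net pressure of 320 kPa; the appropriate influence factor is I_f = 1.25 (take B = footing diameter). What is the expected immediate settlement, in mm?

S_e ≈ 26.4 mm

Immediate (elastic) settlement: S_e = q·B·(1−ν²)/E_s · I_f.
S_e = 320 × 4 × (1 − 0.32²) / 54300 × 1.25
    = 320 × 4 × 0.8976 / 54300 × 1.25
    = 0.02645 m = 26.45 mm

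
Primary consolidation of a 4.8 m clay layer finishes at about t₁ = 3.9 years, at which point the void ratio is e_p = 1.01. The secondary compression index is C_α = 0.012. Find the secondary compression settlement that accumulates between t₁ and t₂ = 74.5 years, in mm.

S_s ≈ 36.7 mm

Secondary compression: S_s = C_α·H/(1+e_p)·log₁₀(t₂/t₁)
S_s = 0.012×4.8/(1+1.01)×log₁₀(74.5/3.9)
    = 0.02866 × 1.281 = 0.03671 m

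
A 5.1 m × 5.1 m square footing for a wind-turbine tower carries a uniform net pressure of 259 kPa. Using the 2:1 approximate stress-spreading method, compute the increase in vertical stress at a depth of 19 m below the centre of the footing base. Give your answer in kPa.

By the 2:1 method the load spreads at 1 horizontal : 2 vertical, so at depth z the loaded area has grown by z in each plan dimension:
Δσ = qBL/((B+z)(L+z)) = 259×5.1×5.1/((5.1+19)(5.1+19)) = 11.599 kPa

Δσ_z ≈ 11.6 kPa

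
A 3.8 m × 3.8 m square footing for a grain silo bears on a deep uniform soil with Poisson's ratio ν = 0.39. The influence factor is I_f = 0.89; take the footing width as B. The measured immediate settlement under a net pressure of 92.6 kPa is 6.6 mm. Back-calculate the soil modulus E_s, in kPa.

S_e = q·B·(1−ν²)/E_s · I_f  ⇒  E_s = q·B·(1−ν²)·I_f / S_e.
E_s = 92.6 × 3.8 × 0.8479 × 0.89 / 0.0066 = 40230 kPa

E_s ≈ 40200 kPa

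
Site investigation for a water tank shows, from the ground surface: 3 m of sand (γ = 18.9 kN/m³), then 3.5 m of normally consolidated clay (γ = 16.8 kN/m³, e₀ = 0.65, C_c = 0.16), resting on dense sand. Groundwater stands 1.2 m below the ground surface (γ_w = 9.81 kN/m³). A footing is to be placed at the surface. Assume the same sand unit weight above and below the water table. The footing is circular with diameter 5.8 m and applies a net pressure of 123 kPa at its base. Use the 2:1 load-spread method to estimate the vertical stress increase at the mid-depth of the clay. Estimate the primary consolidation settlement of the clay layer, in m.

S_c ≈ 0.0804 m

Mid-depth of clay below the ground surface: z = 3 + 3.5/2 = 4.75 m.
Total vertical stress at mid-clay: σ_v = 18.9×3 + 16.8×1.75 = 86.1 kPa.
Pore pressure: u = 9.81×(4.75 − 1.2) = 34.825 kPa.
Initial effective stress: σ'_0 = σ_v − u = 86.1 − 34.825 = 51.275 kPa.
Stress increase at mid-clay by the 2:1 spreading method:
Δσ ≈ qD²/(D+z)² = 123×5.8²/(5.8+4.75)² = 37.175 kPa
Final effective stress: σ'_f = σ'_0 + Δσ = 51.275 + 37.175 = 88.45 kPa.
Normally consolidated clay, so the full stress increment lies on the virgin compression line:
S_c = C_c·H/(1+e₀)·log₁₀(σ'_f/σ'_0) = 0.16×3.5/(1+0.65)×log₁₀(88.45/51.275)
    = 0.33939 × 0.23679 = 0.08036 m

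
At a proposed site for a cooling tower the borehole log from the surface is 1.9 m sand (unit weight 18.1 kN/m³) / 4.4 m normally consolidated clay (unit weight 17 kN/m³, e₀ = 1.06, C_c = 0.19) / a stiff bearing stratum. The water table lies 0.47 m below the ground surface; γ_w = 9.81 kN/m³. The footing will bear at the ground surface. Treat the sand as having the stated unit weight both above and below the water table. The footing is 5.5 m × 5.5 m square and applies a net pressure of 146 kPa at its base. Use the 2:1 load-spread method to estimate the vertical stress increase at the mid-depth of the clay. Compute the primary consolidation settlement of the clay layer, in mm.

S_c ≈ 149 mm

Mid-depth of clay below the ground surface: z = 1.9 + 4.4/2 = 4.1 m.
Total vertical stress at mid-clay: σ_v = 18.1×1.9 + 17×2.2 = 71.79 kPa.
Pore pressure: u = 9.81×(4.1 − 0.47) = 35.61 kPa.
Initial effective stress: σ'_0 = σ_v − u = 71.79 − 35.61 = 36.18 kPa.
Stress increase at mid-clay by the 2:1 spreading method:
Δσ = qBL/((B+z)(L+z)) = 146×5.5×5.5/((5.5+4.1)(5.5+4.1)) = 47.922 kPa
Final effective stress: σ'_f = σ'_0 + Δσ = 36.18 + 47.922 = 84.102 kPa.
Normally consolidated clay, so the full stress increment lies on the virgin compression line:
S_c = C_c·H/(1+e₀)·log₁₀(σ'_f/σ'_0) = 0.19×4.4/(1+1.06)×log₁₀(84.102/36.18)
    = 0.40583 × 0.36634 = 0.1487 m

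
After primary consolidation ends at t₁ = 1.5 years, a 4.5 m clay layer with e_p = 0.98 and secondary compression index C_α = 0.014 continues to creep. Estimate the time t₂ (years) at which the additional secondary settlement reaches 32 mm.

t₂ ≈ 15.2 years

S_s = C_α·H/(1+e_p)·log₁₀(t₂/t₁) ⇒ log₁₀(t₂/t₁) = S_s·(1+e_p)/(C_α·H).
log₁₀(t₂/t₁) = 0.032 × (1+0.98) / (0.014×4.5) = 1.006
t₂ = t₁ × 10^1.006 = 1.5 × 10.13 = 15.2 years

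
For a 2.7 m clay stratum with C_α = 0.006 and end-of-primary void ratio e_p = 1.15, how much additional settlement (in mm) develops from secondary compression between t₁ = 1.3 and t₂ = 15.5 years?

Secondary compression: S_s = C_α·H/(1+e_p)·log₁₀(t₂/t₁)
S_s = 0.006×2.7/(1+1.15)×log₁₀(15.5/1.3)
    = 0.007535 × 1.076 = 0.00811 m

S_s ≈ 8.11 mm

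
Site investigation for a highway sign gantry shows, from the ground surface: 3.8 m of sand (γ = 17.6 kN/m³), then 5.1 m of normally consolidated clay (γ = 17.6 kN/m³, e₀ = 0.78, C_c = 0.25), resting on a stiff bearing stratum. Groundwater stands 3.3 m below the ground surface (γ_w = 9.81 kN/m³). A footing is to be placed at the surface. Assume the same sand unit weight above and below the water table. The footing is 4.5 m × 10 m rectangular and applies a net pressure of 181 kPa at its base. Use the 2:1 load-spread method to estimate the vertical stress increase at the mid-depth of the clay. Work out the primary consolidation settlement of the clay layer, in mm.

S_c ≈ 139 mm

Mid-depth of clay below the ground surface: z = 3.8 + 5.1/2 = 6.35 m.
Total vertical stress at mid-clay: σ_v = 17.6×3.8 + 17.6×2.55 = 111.76 kPa.
Pore pressure: u = 9.81×(6.35 − 3.3) = 29.921 kPa.
Initial effective stress: σ'_0 = σ_v − u = 111.76 − 29.921 = 81.839 kPa.
Stress increase at mid-clay by the 2:1 spreading method:
Δσ = qBL/((B+z)(L+z)) = 181×4.5×10/((4.5+6.35)(10+6.35)) = 45.914 kPa
Final effective stress: σ'_f = σ'_0 + Δσ = 81.839 + 45.914 = 127.75 kPa.
Normally consolidated clay, so the full stress increment lies on the virgin compression line:
S_c = C_c·H/(1+e₀)·log₁₀(σ'_f/σ'_0) = 0.25×5.1/(1+0.78)×log₁₀(127.75/81.839)
    = 0.71629 × 0.1934 = 0.1385 m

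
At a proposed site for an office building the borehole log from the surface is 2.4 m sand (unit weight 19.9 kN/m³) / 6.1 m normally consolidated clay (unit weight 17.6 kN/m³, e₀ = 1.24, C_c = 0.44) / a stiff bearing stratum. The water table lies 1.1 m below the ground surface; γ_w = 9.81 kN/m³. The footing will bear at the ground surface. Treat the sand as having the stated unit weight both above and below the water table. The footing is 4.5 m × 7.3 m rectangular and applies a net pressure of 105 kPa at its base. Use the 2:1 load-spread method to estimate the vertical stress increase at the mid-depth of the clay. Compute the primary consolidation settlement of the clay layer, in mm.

S_c ≈ 198 mm

Mid-depth of clay below the ground surface: z = 2.4 + 6.1/2 = 5.45 m.
Total vertical stress at mid-clay: σ_v = 19.9×2.4 + 17.6×3.05 = 101.44 kPa.
Pore pressure: u = 9.81×(5.45 − 1.1) = 42.673 kPa.
Initial effective stress: σ'_0 = σ_v − u = 101.44 − 42.673 = 58.767 kPa.
Stress increase at mid-clay by the 2:1 spreading method:
Δσ = qBL/((B+z)(L+z)) = 105×4.5×7.3/((4.5+5.45)(7.3+5.45)) = 27.189 kPa
Final effective stress: σ'_f = σ'_0 + Δσ = 58.767 + 27.189 = 85.956 kPa.
Normally consolidated clay, so the full stress increment lies on the virgin compression line:
S_c = C_c·H/(1+e₀)·log₁₀(σ'_f/σ'_0) = 0.44×6.1/(1+1.24)×log₁₀(85.956/58.767)
    = 1.1982 × 0.16514 = 0.1979 m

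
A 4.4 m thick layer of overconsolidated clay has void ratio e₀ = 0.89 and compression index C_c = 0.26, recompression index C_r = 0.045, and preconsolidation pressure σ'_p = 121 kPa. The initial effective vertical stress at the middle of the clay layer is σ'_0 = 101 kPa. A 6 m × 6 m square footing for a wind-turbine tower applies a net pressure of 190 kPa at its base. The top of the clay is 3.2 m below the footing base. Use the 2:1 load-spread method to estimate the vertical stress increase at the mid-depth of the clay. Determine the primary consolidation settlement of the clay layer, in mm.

Mid-depth of clay below the footing base: z = 3.2 + 4.4/2 = 5.4 m.
Stress increase at mid-clay by the 2:1 spreading method:
Δσ = qBL/((B+z)(L+z)) = 190×6×6/((6+5.4)(6+5.4)) = 52.632 kPa
Final effective stress: σ'_f = 101 + 52.632 = 153.63 kPa.
σ'_f = 153.63 > σ'_p = 121 kPa, so the stress path crosses the preconsolidation pressure — recompression up to σ'_p, then virgin compression beyond:
S_c = H/(1+e₀)·[C_r·log₁₀(σ'_p/σ'_0) + C_c·log₁₀(σ'_f/σ'_p)]
    = 4.4/1.89 × [0.045×log₁₀(121/101) + 0.26×log₁₀(153.63/121)]
    = 2.328 × [0.0035309 + 0.02696] = 0.07098 m

S_c ≈ 71 mm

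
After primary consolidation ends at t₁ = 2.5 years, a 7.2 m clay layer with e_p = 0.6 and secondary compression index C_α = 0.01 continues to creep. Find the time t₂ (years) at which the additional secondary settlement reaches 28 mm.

S_s = C_α·H/(1+e_p)·log₁₀(t₂/t₁) ⇒ log₁₀(t₂/t₁) = S_s·(1+e_p)/(C_α·H).
log₁₀(t₂/t₁) = 0.028 × (1+0.6) / (0.01×7.2) = 0.6222
t₂ = t₁ × 10^0.6222 = 2.5 × 4.19 = 10.48 years

t₂ ≈ 10.5 years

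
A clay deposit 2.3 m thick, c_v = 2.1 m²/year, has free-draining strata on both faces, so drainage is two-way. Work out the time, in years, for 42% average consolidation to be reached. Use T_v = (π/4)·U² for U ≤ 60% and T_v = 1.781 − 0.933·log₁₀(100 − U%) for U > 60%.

t ≈ 0.0872 years

Drainage path length: H_d = H/2 = 1.15 m (double drainage).
U ≤ 60%: T_v = (π/4)·U² = (π/4)×0.42² = 0.13854.
t = T_v·H_d²/c_v = 0.13854×1.15²/2.1 = 0.08725 years.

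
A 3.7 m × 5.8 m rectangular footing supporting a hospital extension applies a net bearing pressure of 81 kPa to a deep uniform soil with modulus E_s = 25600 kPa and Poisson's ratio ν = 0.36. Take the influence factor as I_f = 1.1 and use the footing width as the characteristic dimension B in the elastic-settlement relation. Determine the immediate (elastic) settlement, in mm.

Immediate (elastic) settlement: S_e = q·B·(1−ν²)/E_s · I_f.
S_e = 81 × 3.7 × (1 − 0.36²) / 25600 × 1.1
    = 81 × 3.7 × 0.8704 / 25600 × 1.1
    = 0.01121 m = 11.21 mm

S_e ≈ 11.2 mm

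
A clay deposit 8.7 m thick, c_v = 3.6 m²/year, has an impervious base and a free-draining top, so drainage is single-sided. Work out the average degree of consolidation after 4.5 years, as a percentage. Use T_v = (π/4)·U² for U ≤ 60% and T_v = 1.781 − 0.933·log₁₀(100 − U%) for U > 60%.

U ≈ 52.2 %

Drainage path length: H_d = H = 8.7 m (single drainage).
T_v = c_v·t/H_d² = 3.6×4.5/8.7² = 0.21403.
T_v = 0.21403 corresponds to the U ≤ 60% branch:
U = √(4T_v/π) = 0.522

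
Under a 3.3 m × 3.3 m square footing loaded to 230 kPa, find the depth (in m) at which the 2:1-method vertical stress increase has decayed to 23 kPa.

2:1 spreading — at depth z the loaded area has grown by z in each plan dimension:
qB²/(B+z)² = Δσ_z ⇒ z = B(√(q/Δσ_z) − 1) = 3.3×(√(230/23) − 1) = 7.136 m

z ≈ 7.14 m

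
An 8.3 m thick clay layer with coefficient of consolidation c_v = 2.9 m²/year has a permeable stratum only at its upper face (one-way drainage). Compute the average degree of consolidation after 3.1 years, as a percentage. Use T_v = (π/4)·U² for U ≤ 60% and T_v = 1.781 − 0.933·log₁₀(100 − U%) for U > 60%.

U ≈ 40.8 %

Drainage path length: H_d = H = 8.3 m (single drainage).
T_v = c_v·t/H_d² = 2.9×3.1/8.3² = 0.1305.
T_v = 0.1305 corresponds to the U ≤ 60% branch:
U = √(4T_v/π) = 0.4076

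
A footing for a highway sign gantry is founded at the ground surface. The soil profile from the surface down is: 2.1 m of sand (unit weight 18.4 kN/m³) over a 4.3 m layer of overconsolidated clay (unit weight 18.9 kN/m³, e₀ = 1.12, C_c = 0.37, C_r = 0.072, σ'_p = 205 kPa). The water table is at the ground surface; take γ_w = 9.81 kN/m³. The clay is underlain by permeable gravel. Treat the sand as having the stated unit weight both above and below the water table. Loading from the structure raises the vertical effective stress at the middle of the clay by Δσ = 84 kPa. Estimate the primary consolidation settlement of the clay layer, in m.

S_c ≈ 0.0745 m

Mid-depth of clay below the ground surface: z = 2.1 + 4.3/2 = 4.25 m.
Total vertical stress at mid-clay: σ_v = 18.4×2.1 + 18.9×2.15 = 79.275 kPa.
Pore pressure: u = 9.81×(4.25 − 0) = 41.693 kPa.
Initial effective stress: σ'_0 = σ_v − u = 79.275 − 41.693 = 37.582 kPa.
Final effective stress: σ'_f = 37.582 + 84 = 121.58 kPa.
σ'_f = 121.58 ≤ σ'_p = 205 kPa, so the clay remains overconsolidated and only the recompression index applies:
S_c = C_r·H/(1+e₀)·log₁₀(σ'_f/σ'_0) = 0.072×4.3/2.12×log₁₀(121.58/37.582)
    = 0.14604 × 0.50988 = 0.07446 m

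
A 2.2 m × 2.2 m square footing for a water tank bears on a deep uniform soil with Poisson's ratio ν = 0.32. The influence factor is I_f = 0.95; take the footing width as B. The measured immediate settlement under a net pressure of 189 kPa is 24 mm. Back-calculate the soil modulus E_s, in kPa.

E_s ≈ 14800 kPa

S_e = q·B·(1−ν²)/E_s · I_f  ⇒  E_s = q·B·(1−ν²)·I_f / S_e.
E_s = 189 × 2.2 × 0.8976 × 0.95 / 0.024 = 14770 kPa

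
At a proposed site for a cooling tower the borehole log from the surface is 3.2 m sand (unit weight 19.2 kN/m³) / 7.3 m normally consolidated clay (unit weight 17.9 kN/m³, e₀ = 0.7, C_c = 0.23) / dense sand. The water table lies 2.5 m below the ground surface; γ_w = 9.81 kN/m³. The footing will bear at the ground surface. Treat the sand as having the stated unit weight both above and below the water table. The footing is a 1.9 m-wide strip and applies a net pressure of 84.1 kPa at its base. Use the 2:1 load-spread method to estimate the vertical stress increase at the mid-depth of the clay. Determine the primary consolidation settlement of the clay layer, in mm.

S_c ≈ 84.3 mm

Mid-depth of clay below the ground surface: z = 3.2 + 7.3/2 = 6.85 m.
Total vertical stress at mid-clay: σ_v = 19.2×3.2 + 17.9×3.65 = 126.77 kPa.
Pore pressure: u = 9.81×(6.85 − 2.5) = 42.673 kPa.
Initial effective stress: σ'_0 = σ_v − u = 126.77 − 42.673 = 84.097 kPa.
Stress increase at mid-clay by the 2:1 spreading method:
Δσ = qB/(B+z) = 84.1×1.9/(1.9+6.85) = 18.262 kPa
Final effective stress: σ'_f = σ'_0 + Δσ = 84.097 + 18.262 = 102.36 kPa.
Normally consolidated clay, so the full stress increment lies on the virgin compression line:
S_c = C_c·H/(1+e₀)·log₁₀(σ'_f/σ'_0) = 0.23×7.3/(1+0.7)×log₁₀(102.36/84.097)
    = 0.98765 × 0.08535 = 0.0843 m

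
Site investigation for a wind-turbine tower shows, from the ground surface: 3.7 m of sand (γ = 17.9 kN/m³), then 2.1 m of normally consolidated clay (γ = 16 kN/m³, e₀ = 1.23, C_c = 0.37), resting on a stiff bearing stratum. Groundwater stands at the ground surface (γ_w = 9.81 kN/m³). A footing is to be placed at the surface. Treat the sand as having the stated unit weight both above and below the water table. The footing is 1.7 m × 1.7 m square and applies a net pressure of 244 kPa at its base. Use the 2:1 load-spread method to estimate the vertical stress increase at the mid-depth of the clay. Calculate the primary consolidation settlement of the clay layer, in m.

S_c ≈ 0.0578 m

Mid-depth of clay below the ground surface: z = 3.7 + 2.1/2 = 4.75 m.
Total vertical stress at mid-clay: σ_v = 17.9×3.7 + 16×1.05 = 83.03 kPa.
Pore pressure: u = 9.81×(4.75 − 0) = 46.598 kPa.
Initial effective stress: σ'_0 = σ_v − u = 83.03 − 46.598 = 36.432 kPa.
Stress increase at mid-clay by the 2:1 spreading method:
Δσ = qBL/((B+z)(L+z)) = 244×1.7×1.7/((1.7+4.75)(1.7+4.75)) = 16.95 kPa
Final effective stress: σ'_f = σ'_0 + Δσ = 36.432 + 16.95 = 53.382 kPa.
Normally consolidated clay, so the full stress increment lies on the virgin compression line:
S_c = C_c·H/(1+e₀)·log₁₀(σ'_f/σ'_0) = 0.37×2.1/(1+1.23)×log₁₀(53.382/36.432)
    = 0.34843 × 0.16591 = 0.05781 m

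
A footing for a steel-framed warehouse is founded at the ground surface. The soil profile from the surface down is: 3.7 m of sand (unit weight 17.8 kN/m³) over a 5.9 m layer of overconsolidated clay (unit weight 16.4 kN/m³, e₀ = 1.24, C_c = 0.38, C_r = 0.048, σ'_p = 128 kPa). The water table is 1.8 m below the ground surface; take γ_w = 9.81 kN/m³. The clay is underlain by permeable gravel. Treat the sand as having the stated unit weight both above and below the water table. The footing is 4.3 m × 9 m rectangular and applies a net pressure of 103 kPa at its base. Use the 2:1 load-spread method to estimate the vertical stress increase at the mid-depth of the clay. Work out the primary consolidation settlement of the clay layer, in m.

Mid-depth of clay below the ground surface: z = 3.7 + 5.9/2 = 6.65 m.
Total vertical stress at mid-clay: σ_v = 17.8×3.7 + 16.4×2.95 = 114.24 kPa.
Pore pressure: u = 9.81×(6.65 − 1.8) = 47.578 kPa.
Initial effective stress: σ'_0 = σ_v − u = 114.24 − 47.578 = 66.662 kPa.
Stress increase at mid-clay by the 2:1 spreading method:
Δσ = qBL/((B+z)(L+z)) = 103×4.3×9/((4.3+6.65)(9+6.65)) = 23.261 kPa
Final effective stress: σ'_f = 66.662 + 23.261 = 89.923 kPa.
σ'_f = 89.923 ≤ σ'_p = 128 kPa, so the clay remains overconsolidated and only the recompression index applies:
S_c = C_r·H/(1+e₀)·log₁₀(σ'_f/σ'_0) = 0.048×5.9/2.24×log₁₀(89.923/66.662)
    = 0.12643 × 0.12999 = 0.01643 m

S_c ≈ 0.0164 m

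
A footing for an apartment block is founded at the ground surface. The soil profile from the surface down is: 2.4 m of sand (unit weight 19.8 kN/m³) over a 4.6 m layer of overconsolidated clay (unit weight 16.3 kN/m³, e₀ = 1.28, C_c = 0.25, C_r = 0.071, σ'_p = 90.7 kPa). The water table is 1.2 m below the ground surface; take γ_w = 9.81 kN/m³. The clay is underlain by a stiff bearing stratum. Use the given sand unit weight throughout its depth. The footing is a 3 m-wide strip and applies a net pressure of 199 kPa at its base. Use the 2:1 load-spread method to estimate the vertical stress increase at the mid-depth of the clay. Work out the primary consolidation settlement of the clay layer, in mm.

Mid-depth of clay below the ground surface: z = 2.4 + 4.6/2 = 4.7 m.
Total vertical stress at mid-clay: σ_v = 19.8×2.4 + 16.3×2.3 = 85.01 kPa.
Pore pressure: u = 9.81×(4.7 − 1.2) = 34.335 kPa.
Initial effective stress: σ'_0 = σ_v − u = 85.01 − 34.335 = 50.675 kPa.
Stress increase at mid-clay by the 2:1 spreading method:
Δσ = qB/(B+z) = 199×3/(3+4.7) = 77.532 kPa
Final effective stress: σ'_f = 50.675 + 77.532 = 128.21 kPa.
σ'_f = 128.21 > σ'_p = 90.7 kPa, so the stress path crosses the preconsolidation pressure — recompression up to σ'_p, then virgin compression beyond:
S_c = H/(1+e₀)·[C_r·log₁₀(σ'_p/σ'_0) + C_c·log₁₀(σ'_f/σ'_p)]
    = 4.6/2.28 × [0.071×log₁₀(90.7/50.675) + 0.25×log₁₀(128.21/90.7)]
    = 2.0175 × [0.01795 + 0.037579] = 0.112 m

S_c ≈ 112 mm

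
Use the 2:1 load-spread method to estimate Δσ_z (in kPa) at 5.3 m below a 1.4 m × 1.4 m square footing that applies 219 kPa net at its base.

By the 2:1 method the load spreads at 1 horizontal : 2 vertical, so at depth z the loaded area has grown by z in each plan dimension:
Δσ = qBL/((B+z)(L+z)) = 219×1.4×1.4/((1.4+5.3)(1.4+5.3)) = 9.562 kPa

Δσ_z ≈ 9.56 kPa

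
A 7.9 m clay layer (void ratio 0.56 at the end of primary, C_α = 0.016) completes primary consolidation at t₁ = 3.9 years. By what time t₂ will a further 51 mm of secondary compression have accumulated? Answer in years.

S_s = C_α·H/(1+e_p)·log₁₀(t₂/t₁) ⇒ log₁₀(t₂/t₁) = S_s·(1+e_p)/(C_α·H).
log₁₀(t₂/t₁) = 0.051 × (1+0.56) / (0.016×7.9) = 0.6294
t₂ = t₁ × 10^0.6294 = 3.9 × 4.26 = 16.61 years

t₂ ≈ 16.6 years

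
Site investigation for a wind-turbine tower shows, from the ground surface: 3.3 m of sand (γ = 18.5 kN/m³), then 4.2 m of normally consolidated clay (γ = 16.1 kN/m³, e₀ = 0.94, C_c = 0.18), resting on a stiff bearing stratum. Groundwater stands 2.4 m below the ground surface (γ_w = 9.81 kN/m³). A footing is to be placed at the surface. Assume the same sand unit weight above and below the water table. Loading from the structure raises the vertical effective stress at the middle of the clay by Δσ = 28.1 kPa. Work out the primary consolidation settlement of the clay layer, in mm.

Mid-depth of clay below the ground surface: z = 3.3 + 4.2/2 = 5.4 m.
Total vertical stress at mid-clay: σ_v = 18.5×3.3 + 16.1×2.1 = 94.86 kPa.
Pore pressure: u = 9.81×(5.4 − 2.4) = 29.43 kPa.
Initial effective stress: σ'_0 = σ_v − u = 94.86 − 29.43 = 65.43 kPa.
Final effective stress: σ'_f = σ'_0 + Δσ = 65.43 + 28.1 = 93.53 kPa.
Normally consolidated clay, so the full stress increment lies on the virgin compression line:
S_c = C_c·H/(1+e₀)·log₁₀(σ'_f/σ'_0) = 0.18×4.2/(1+0.94)×log₁₀(93.53/65.43)
    = 0.38969 × 0.15517 = 0.06047 m

S_c ≈ 60.5 mm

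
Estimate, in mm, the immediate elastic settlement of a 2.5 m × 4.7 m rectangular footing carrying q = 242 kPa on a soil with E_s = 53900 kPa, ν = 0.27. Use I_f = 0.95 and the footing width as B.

Immediate (elastic) settlement: S_e = q·B·(1−ν²)/E_s · I_f.
S_e = 242 × 2.5 × (1 − 0.27²) / 53900 × 0.95
    = 242 × 2.5 × 0.9271 / 53900 × 0.95
    = 0.009886 m = 9.886 mm

S_e ≈ 9.89 mm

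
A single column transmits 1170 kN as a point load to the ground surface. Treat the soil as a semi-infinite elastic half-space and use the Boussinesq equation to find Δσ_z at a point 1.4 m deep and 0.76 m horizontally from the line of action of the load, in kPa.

Δσ_z ≈ 149 kPa

Boussinesq vertical stress below a point load on an elastic half-space:
Δσ_z = 3P/(2πz²) · [1 + (r/z)²]^(−5/2)
r/z = 0.76/1.4 = 0.54286; [1+(r/z)²]^(−5/2) = 0.5243.
Δσ_z = 3×1170/(2π×1.4²) × 0.5243 = 285.02 × 0.5243 = 149.4 kPa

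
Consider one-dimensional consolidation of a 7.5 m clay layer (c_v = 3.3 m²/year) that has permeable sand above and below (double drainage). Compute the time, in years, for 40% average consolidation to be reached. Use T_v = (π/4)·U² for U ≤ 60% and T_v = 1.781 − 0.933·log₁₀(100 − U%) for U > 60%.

t ≈ 0.535 years

Drainage path length: H_d = H/2 = 3.75 m (double drainage).
U ≤ 60%: T_v = (π/4)·U² = (π/4)×0.4² = 0.12566.
t = T_v·H_d²/c_v = 0.12566×3.75²/3.3 = 0.5355 years.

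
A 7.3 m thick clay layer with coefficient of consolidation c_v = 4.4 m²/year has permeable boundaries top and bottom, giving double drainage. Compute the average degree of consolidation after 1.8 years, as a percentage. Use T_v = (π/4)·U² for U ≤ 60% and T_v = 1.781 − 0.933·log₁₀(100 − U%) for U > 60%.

Drainage path length: H_d = H/2 = 3.65 m (double drainage).
T_v = c_v·t/H_d² = 4.4×1.8/3.65² = 0.59448.
T_v = 0.59448 corresponds to the U > 60% branch:
U = 1 − 10^((1.781 − T_v)/0.933)/100 = 0.813

U ≈ 81.3 %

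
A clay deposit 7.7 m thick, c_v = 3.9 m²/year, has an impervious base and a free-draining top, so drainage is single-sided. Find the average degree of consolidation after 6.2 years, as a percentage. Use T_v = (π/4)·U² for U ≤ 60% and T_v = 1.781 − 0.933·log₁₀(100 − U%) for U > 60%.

Drainage path length: H_d = H = 7.7 m (single drainage).
T_v = c_v·t/H_d² = 3.9×6.2/7.7² = 0.40783.
T_v = 0.40783 corresponds to the U > 60% branch:
U = 1 − 10^((1.781 − T_v)/0.933)/100 = 0.7037

U ≈ 70.4 %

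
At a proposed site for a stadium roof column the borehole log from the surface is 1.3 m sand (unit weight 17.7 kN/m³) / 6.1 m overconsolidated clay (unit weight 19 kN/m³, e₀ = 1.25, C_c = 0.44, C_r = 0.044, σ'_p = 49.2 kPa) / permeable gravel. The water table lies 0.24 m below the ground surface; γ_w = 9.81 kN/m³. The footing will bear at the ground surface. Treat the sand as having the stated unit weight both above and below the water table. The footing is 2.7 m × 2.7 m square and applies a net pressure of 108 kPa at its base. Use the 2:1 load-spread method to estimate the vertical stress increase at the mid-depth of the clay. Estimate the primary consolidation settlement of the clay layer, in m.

S_c ≈ 0.0814 m

Mid-depth of clay below the ground surface: z = 1.3 + 6.1/2 = 4.35 m.
Total vertical stress at mid-clay: σ_v = 17.7×1.3 + 19×3.05 = 80.96 kPa.
Pore pressure: u = 9.81×(4.35 − 0.24) = 40.319 kPa.
Initial effective stress: σ'_0 = σ_v − u = 80.96 − 40.319 = 40.641 kPa.
Stress increase at mid-clay by the 2:1 spreading method:
Δσ = qBL/((B+z)(L+z)) = 108×2.7×2.7/((2.7+4.35)(2.7+4.35)) = 15.841 kPa
Final effective stress: σ'_f = 40.641 + 15.841 = 56.482 kPa.
σ'_f = 56.482 > σ'_p = 49.2 kPa, so the stress path crosses the preconsolidation pressure — recompression up to σ'_p, then virgin compression beyond:
S_c = H/(1+e₀)·[C_r·log₁₀(σ'_p/σ'_0) + C_c·log₁₀(σ'_f/σ'_p)]
    = 6.1/2.25 × [0.044×log₁₀(49.2/40.641) + 0.44×log₁₀(56.482/49.2)]
    = 2.7111 × [0.003652 + 0.026376] = 0.08141 m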